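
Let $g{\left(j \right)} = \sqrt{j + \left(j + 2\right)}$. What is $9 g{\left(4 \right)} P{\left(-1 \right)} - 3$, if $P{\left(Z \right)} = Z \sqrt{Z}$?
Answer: $-3 - 9 i \sqrt{10} \approx -3.0 - 28.461 i$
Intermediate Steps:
$P{\left(Z \right)} = Z^{\frac{3}{2}}$
$g{\left(j \right)} = \sqrt{2 + 2 j}$ ($g{\left(j \right)} = \sqrt{j + \left(2 + j\right)} = \sqrt{2 + 2 j}$)
$9 g{\left(4 \right)} P{\left(-1 \right)} - 3 = 9 \sqrt{2 + 2 \cdot 4} \left(-1\right)^{\frac{3}{2}} - 3 = 9 \sqrt{2 + 8} \left(- i\right) - 3 = 9 \sqrt{10} \left(- i\right) - 3 = 9 \left(- i \sqrt{10}\right) - 3 = - 9 i \sqrt{10} - 3 = -3 - 9 i \sqrt{10}$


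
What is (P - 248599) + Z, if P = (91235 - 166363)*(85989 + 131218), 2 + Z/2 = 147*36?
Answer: -16318565515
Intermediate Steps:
Z = 10580 (Z = -4 + 2*(147*36) = -4 + 2*5292 = -4 + 10584 = 10580)
P = -16318327496 (P = -75128*217207 = -16318327496)
(P - 248599) + Z = (-16318327496 - 248599) + 10580 = -16318576095 + 10580 = -16318565515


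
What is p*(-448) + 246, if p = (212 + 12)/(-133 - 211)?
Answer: 23122/43 ≈ 537.72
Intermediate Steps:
p = -28/43 (p = 224/(-344) = 224*(-1/344) = -28/43 ≈ -0.65116)
p*(-448) + 246 = -28/43*(-448) + 246 = 12544/43 + 246 = 23122/43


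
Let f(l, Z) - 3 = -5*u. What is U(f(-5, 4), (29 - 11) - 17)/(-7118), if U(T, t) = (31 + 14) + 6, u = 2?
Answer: -51/7118 ≈ -0.0071649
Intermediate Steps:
f(l, Z) = -7 (f(l, Z) = 3 - 5*2 = 3 - 10 = -7)
U(T, t) = 51 (U(T, t) = 45 + 6 = 51)
U(f(-5, 4), (29 - 11) - 17)/(-7118) = 51/(-7118) = 51*(-1/7118) = -51/7118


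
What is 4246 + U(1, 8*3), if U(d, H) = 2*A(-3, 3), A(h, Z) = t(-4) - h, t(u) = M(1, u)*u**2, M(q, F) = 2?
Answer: 4316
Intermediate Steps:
t(u) = 2*u**2
A(h, Z) = 32 - h (A(h, Z) = 2*(-4)**2 - h = 2*16 - h = 32 - h)
U(d, H) = 70 (U(d, H) = 2*(32 - 1*(-3)) = 2*(32 + 3) = 2*35 = 70)
4246 + U(1, 8*3) = 4246 + 70 = 4316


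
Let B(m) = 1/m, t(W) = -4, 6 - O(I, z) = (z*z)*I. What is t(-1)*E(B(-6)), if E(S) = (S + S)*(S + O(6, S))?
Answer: 68/9 ≈ 7.5556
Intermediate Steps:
O(I, z) = 6 - I*z**2 (O(I, z) = 6 - z*z*I = 6 - z**2*I = 6 - I*z**2)
E(S) = 2*S*(6 + S - 6*S**2) (E(S) = (S + S)*(S + (6 - 1*6*S**2)) = (2*S)*(S + (6 - 6*S**2)) = (2*S)*(6 + S - 6*S**2) = 2*S*(6 + S - 6*S**2))
t(-1)*E(B(-6)) = -8*(6 + 1/(-6) - 6*(1/(-6))**2)/(-6) = -8*(-1)*(6 - 1/6 - 6*(-1/6)**2)/6 = -8*(-1)*(6 - 1/6 - 6*1/36)/6 = -8*(-1)*(6 - 1/6 - 1/6)/6 = -8*(-1)*17/(6*3) = -4*(-17/9) = 68/9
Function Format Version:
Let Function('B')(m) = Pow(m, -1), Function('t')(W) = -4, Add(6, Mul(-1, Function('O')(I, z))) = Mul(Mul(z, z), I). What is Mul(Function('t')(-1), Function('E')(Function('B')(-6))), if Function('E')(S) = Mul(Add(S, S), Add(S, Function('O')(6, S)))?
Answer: Rational(68, 9) ≈ 7.5556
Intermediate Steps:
Function('O')(I, z) = Add(6, Mul(-1, I, Pow(z, 2))) (Function('O')(I, z) = Add(6, Mul(-1, Mul(Mul(z, z), I))) = Add(6, Mul(-1, Mul(Pow(z, 2), I))) = Add(6, Mul(-1, Mul(I, Pow(z, 2)))) = Add(6, Mul(-1, I, Pow(z, 2))))
Function('E')(S) = Mul(2, S, Add(6, S, Mul(-6, Pow(S, 2)))) (Function('E')(S) = Mul(Add(S, S), Add(S, Add(6, Mul(-1, 6, Pow(S, 2))))) = Mul(Mul(2, S), Add(S, Add(6, Mul(-6, Pow(S, 2))))) = Mul(Mul(2, S), Add(6, S, Mul(-6, Pow(S, 2)))) = Mul(2, S, Add(6, S, Mul(-6, Pow(S, 2)))))
Mul(Function('t')(-1), Function('E')(Function('B')(-6))) = Mul(-4, Mul(2, Pow(-6, -1), Add(6, Pow(-6, -1), Mul(-6, Pow(Pow(-6, -1), 2))))) = Mul(-4, Mul(2, Rational(-1, 6), Add(6, Rational(-1, 6), Mul(-6, Pow(Rational(-1, 6), 2))))) = Mul(-4, Mul(2, Rational(-1, 6), Add(6, Rational(-1, 6), Mul(-6, Rational(1, 36))))) = Mul(-4, Mul(2, Rational(-1, 6), Add(6, Rational(-1, 6), Rational(-1, 6)))) = Mul(-4, Mul(2, Rational(-1, 6), Rational(17, 3))) = Mul(-4, Rational(-17, 9)) = Rational(68, 9)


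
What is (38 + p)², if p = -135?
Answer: 9409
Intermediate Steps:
(38 + p)² = (38 - 135)² = (-97)² = 9409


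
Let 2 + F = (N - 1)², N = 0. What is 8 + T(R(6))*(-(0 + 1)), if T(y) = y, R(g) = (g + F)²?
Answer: -17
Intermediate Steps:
F = -1 (F = -2 + (0 - 1)² = -2 + (-1)² = -2 + 1 = -1)
R(g) = (-1 + g)² (R(g) = (g - 1)² = (-1 + g)²)
8 + T(R(6))*(-(0 + 1)) = 8 + (-1 + 6)²*(-(0 + 1)) = 8 + 5²*(-1*1) = 8 + 25*(-1) = 8 - 25 = -17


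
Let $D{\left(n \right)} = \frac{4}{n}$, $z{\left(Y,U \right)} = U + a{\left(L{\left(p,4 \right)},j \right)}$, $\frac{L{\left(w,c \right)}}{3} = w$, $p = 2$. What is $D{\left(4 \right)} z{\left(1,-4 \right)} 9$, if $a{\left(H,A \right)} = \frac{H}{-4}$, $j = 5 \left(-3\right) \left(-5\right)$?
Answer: $- \frac{99}{2} \approx -49.5$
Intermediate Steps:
$j = 75$ ($j = \left(-15\right) \left(-5\right) = 75$)
$L{\left(w,c \right)} = 3 w$
$a{\left(H,A \right)} = - \frac{H}{4}$ ($a{\left(H,A \right)} = H \left(- \frac{1}{4}\right) = - \frac{H}{4}$)
$z{\left(Y,U \right)} = - \frac{3}{2} + U$ ($z{\left(Y,U \right)} = U - \frac{3 \cdot 2}{4} = U - \frac{3}{2} = - \frac{3}{2} + U$)
$D{\left(4 \right)} z{\left(1,-4 \right)} 9 = \frac{4}{4} \left(- \frac{3}{2} - 4\right) 9 = 4 \cdot \frac{1}{4} \left(- \frac{11}{2}\right) 9 = 1 \left(- \frac{11}{2}\right) 9 = \left(- \frac{11}{2}\right) 9 = - \frac{99}{2}$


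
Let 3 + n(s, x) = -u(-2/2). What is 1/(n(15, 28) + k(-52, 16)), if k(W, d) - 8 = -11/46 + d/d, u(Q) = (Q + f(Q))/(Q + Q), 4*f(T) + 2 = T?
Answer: 184/899 ≈ 0.20467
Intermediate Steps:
f(T) = -½ + T/4
u(Q) = (-½ + 5*Q/4)/(2*Q) (u(Q) = (Q + (-½ + Q/4))/(Q + Q) = (-½ + 5*Q/4)/((2*Q)) = (-½ + 5*Q/4)*(1/(2*Q)) = (-½ + 5*Q/4)/(2*Q))
k(W, d) = 403/46 (k(W, d) = 8 + (-11/46 + d/d) = 8 + (-11*1/46 + 1) = 8 + (-11/46 + 1) = 8 + 35/46 = 403/46)
n(s, x) = -31/8 (n(s, x) = -3 - (-2 + 5*(-2/2))/(8*((-2/2))) = -3 - (-2 + 5*(-2*½))/(8*((-2*½))) = -3 - (-2 + 5*(-1))/(8*(-1)) = -3 - (-1)*(-2 - 5)/8 = -3 - (-1)*(-7)/8 = -3 - 1*7/8 = -3 - 7/8 = -31/8)
1/(n(15, 28) + k(-52, 16)) = 1/(-31/8 + 403/46) = 1/(899/184) = 184/899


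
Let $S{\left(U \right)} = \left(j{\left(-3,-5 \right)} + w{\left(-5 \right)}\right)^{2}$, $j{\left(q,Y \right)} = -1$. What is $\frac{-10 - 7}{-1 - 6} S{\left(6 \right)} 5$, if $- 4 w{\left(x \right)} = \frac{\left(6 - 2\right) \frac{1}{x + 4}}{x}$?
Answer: $\frac{612}{35} \approx 17.486$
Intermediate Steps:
$w{\left(x \right)} = - \frac{1}{x \left(4 + x\right)}$ ($w{\left(x \right)} = - \frac{\frac{6 - 2}{x + 4} \frac{1}{x}}{4} = - \frac{\frac{4}{4 + x} \frac{1}{x}}{4} = - \frac{4 \frac{1}{x} \frac{1}{4 + x}}{4} = - \frac{1}{x \left(4 + x\right)}$)
$S{\left(U \right)} = \frac{36}{25}$ ($S{\left(U \right)} = \left(-1 - \frac{1}{\left(-5\right) \left(4 - 5\right)}\right)^{2} = \left(-1 - - \frac{1}{5 \left(-1\right)}\right)^{2} = \left(-1 - \left(- \frac{1}{5}\right) \left(-1\right)\right)^{2} = \left(-1 - \frac{1}{5}\right)^{2} = \left(- \frac{6}{5}\right)^{2} = \frac{36}{25}$)
$\frac{-10 - 7}{-1 - 6} S{\left(6 \right)} 5 = \frac{-10 - 7}{-1 - 6} \cdot \frac{36}{25} \cdot 5 = - \frac{17}{-7} \cdot \frac{36}{25} \cdot 5 = \left(-17\right) \left(- \frac{1}{7}\right) \frac{36}{25} \cdot 5 = \frac{17}{7} \cdot \frac{36}{25} \cdot 5 = \frac{612}{175} \cdot 5 = \frac{612}{35}$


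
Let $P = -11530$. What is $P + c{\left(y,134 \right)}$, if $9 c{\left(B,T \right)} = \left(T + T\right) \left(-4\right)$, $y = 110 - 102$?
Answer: $- \frac{104842}{9} \approx -11649.0$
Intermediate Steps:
$y = 8$ ($y = 110 - 102 = 8$)
$c{\left(B,T \right)} = - \frac{8 T}{9}$ ($c{\left(B,T \right)} = \frac{\left(T + T\right) \left(-4\right)}{9} = \frac{2 T \left(-4\right)}{9} = \frac{\left(-8\right) T}{9} = - \frac{8 T}{9}$)
$P + c{\left(y,134 \right)} = -11530 - \frac{1072}{9} = - \frac{104842}{9}$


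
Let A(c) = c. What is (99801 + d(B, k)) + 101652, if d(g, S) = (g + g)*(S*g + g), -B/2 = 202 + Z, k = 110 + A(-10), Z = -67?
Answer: 14927253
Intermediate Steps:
k = 100 (k = 110 - 10 = 100)
B = -270 (B = -2*(202 - 67) = -2*135 = -270)
d(g, S) = 2*g*(g + S*g) (d(g, S) = (2*g)*(g + S*g) = 2*g*(g + S*g))
(99801 + d(B, k)) + 101652 = (99801 + 2*(-270)**2*(1 + 100)) + 101652 = (99801 + 2*72900*101) + 101652 = (99801 + 14725800) + 101652 = 14825601 + 101652 = 14927253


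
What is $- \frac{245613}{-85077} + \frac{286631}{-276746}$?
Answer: $\frac{14528903237}{7848239814} \approx 1.8512$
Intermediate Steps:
$- \frac{245613}{-85077} + \frac{286631}{-276746} = \left(-245613\right) \left(- \frac{1}{85077}\right) + 286631 \left(- \frac{1}{276746}\right) = \frac{81871}{28359} - \frac{286631}{276746} = \frac{14528903237}{7848239814}$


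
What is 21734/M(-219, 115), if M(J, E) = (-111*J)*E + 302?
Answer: 21734/2795837 ≈ 0.0077737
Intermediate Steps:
M(J, E) = 302 - 111*E*J (M(J, E) = -111*E*J + 302 = 302 - 111*E*J)
21734/M(-219, 115) = 21734/(302 - 111*115*(-219)) = 21734/(302 + 2795535) = 21734/2795837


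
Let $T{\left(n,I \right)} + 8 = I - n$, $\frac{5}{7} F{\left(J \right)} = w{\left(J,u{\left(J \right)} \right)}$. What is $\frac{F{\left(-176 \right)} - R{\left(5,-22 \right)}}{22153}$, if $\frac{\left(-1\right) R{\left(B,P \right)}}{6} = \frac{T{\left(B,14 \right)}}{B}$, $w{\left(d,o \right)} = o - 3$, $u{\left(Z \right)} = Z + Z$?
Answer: $- \frac{2479}{110765} \approx -0.022381$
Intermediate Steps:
$u{\left(Z \right)} = 2 Z$
$w{\left(d,o \right)} = -3 + o$
$F{\left(J \right)} = - \frac{21}{5} + \frac{14 J}{5}$ ($F{\left(J \right)} = \frac{7 \left(-3 + 2 J\right)}{5} = - \frac{21}{5} + \frac{14 J}{5}$)
$T{\left(n,I \right)} = -8 + I - n$ ($T{\left(n,I \right)} = -8 + \left(I - n\right) = -8 + I - n$)
$R{\left(B,P \right)} = - \frac{6 \left(6 - B\right)}{B}$ ($R{\left(B,P \right)} = - 6 \frac{-8 + 14 - B}{B} = - 6 \frac{6 - B}{B} = - \frac{6 \left(6 - B\right)}{B}$)
$\frac{F{\left(-176 \right)} - R{\left(5,-22 \right)}}{22153} = \frac{\left(- \frac{21}{5} + \frac{14}{5} \left(-176\right)\right) - \left(6 - \frac{36}{5}\right)}{22153} = \left(\left(- \frac{21}{5} - \frac{2464}{5}\right) - \left(6 - \frac{36}{5}\right)\right) \frac{1}{22153} = \left(-497 - \left(6 - \frac{36}{5}\right)\right) \frac{1}{22153} = \left(-497 - - \frac{6}{5}\right) \frac{1}{22153} = \left(-497 + \frac{6}{5}\right) \frac{1}{22153} = \left(- \frac{2479}{5}\right) \frac{1}{22153} = - \frac{2479}{110765}$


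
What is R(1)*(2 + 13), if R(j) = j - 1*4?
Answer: -45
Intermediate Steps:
R(j) = -4 + j (R(j) = j - 4 = -4 + j)
R(1)*(2 + 13) = (-4 + 1)*(2 + 13) = -3*15 = -45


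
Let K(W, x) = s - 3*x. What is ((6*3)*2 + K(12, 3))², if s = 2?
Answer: 841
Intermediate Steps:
K(W, x) = 2 - 3*x
((6*3)*2 + K(12, 3))² = ((6*3)*2 + (2 - 3*3))² = (18*2 + (2 - 9))² = (36 - 7)² = 29² = 841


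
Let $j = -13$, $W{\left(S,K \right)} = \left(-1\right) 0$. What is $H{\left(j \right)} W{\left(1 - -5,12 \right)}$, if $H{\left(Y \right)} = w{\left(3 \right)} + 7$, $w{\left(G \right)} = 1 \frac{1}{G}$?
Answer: $0$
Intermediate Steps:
$w{\left(G \right)} = \frac{1}{G}$
$W{\left(S,K \right)} = 0$
$H{\left(Y \right)} = \frac{22}{3}$ ($H{\left(Y \right)} = \frac{1}{3} + 7 = \frac{22}{3}$)
$H{\left(j \right)} W{\left(1 - -5,12 \right)} = \frac{22}{3} \cdot 0 = 0$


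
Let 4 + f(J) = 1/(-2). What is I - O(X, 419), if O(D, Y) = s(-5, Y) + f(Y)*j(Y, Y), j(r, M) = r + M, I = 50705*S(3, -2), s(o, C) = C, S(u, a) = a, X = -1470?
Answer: -98058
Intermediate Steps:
f(J) = -9/2 (f(J) = -4 + 1/(-2) = -4 - 1/2 = -9/2)
I = -101410 (I = 50705*(-2) = -101410)
j(r, M) = M + r
O(D, Y) = -8*Y (O(D, Y) = Y - 9*(Y + Y)/2 = Y - 9*Y = -8*Y)
I - O(X, 419) = -101410 - (-8)*419 = -101410 - 1*(-3352) = -101410 + 3352 = -98058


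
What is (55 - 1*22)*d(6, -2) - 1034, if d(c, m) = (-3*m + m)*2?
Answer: -770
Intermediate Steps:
d(c, m) = -4*m (d(c, m) = -2*m*2 = -4*m)
(55 - 1*22)*d(6, -2) - 1034 = (55 - 1*22)*(-4*(-2)) - 1034 = (55 - 22)*8 - 1034 = 33*8 - 1034 = 264 - 1034 = -770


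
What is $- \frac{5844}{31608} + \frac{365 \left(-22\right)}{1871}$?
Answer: $- \frac{22062197}{4928214} \approx -4.4767$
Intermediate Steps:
$- \frac{5844}{31608} + \frac{365 \left(-22\right)}{1871} = \left(-5844\right) \frac{1}{31608} - \frac{8030}{1871} = - \frac{487}{2634} - \frac{8030}{1871} = - \frac{22062197}{4928214}$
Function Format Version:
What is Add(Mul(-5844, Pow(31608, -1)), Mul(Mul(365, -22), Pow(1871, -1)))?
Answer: Rational(-22062197, 4928214) ≈ -4.4767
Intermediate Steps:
Add(Mul(-5844, Pow(31608, -1)), Mul(Mul(365, -22), Pow(1871, -1))) = Add(Mul(-5844, Rational(1, 31608)), Mul(-8030, Rational(1, 1871))) = Add(Rational(-487, 2634), Rational(-8030, 1871)) = Rational(-22062197, 4928214)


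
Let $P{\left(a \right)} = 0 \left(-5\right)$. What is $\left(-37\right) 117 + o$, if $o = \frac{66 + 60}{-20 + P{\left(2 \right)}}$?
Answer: $- \frac{43353}{10} \approx -4335.3$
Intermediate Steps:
$P{\left(a \right)} = 0$
$o = - \frac{63}{10}$ ($o = \frac{66 + 60}{-20 + 0} = \frac{126}{-20} = 126 \left(- \frac{1}{20}\right) = - \frac{63}{10} \approx -6.3$)
$\left(-37\right) 117 + o = \left(-37\right) 117 - \frac{63}{10} = -4329 - \frac{63}{10} = - \frac{43353}{10}$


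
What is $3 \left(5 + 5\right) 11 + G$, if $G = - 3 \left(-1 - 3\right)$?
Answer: $342$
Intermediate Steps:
$G = 12$ ($G = \left(-3\right) \left(-4\right) = 12$)
$3 \left(5 + 5\right) 11 + G = 3 \left(5 + 5\right) 11 + 12 = 3 \cdot 10 \cdot 11 + 12 = 30 \cdot 11 + 12 = 330 + 12 = 342$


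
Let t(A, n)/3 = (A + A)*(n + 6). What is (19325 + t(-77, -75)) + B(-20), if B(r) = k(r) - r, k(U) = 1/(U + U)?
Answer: 2048919/40 ≈ 51223.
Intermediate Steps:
t(A, n) = 6*A*(6 + n) (t(A, n) = 3*((A + A)*(n + 6)) = 3*((2*A)*(6 + n)) = 3*(2*A*(6 + n)) = 6*A*(6 + n))
k(U) = 1/(2*U)
B(r) = 1/(2*r) - r
(19325 + t(-77, -75)) + B(-20) = (19325 + 6*(-77)*(6 - 75)) + ((½)/(-20) - 1*(-20)) = (19325 + 6*(-77)*(-69)) + ((½)*(-1/20) + 20) = (19325 + 31878) + (-1/40 + 20) = 51203 + 799/40 = 2048919/40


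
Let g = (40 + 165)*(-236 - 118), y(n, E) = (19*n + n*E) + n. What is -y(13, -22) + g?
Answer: -72544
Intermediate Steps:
y(n, E) = 20*n + E*n (y(n, E) = (19*n + E*n) + n = 20*n + E*n)
g = -72570 (g = 205*(-354) = -72570)
-y(13, -22) + g = -13*(20 - 22) - 72570 = -13*(-2) - 72570 = -1*(-26) - 72570 = 26 - 72570 = -72544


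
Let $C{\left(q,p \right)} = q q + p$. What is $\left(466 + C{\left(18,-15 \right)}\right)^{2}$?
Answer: $600625$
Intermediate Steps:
$C{\left(q,p \right)} = p + q^{2}$ ($C{\left(q,p \right)} = q^{2} + p = p + q^{2}$)
$\left(466 + C{\left(18,-15 \right)}\right)^{2} = \left(466 - \left(15 - 18^{2}\right)\right)^{2} = \left(466 + \left(-15 + 324\right)\right)^{2} = \left(466 + 309\right)^{2} = 775^{2} = 600625$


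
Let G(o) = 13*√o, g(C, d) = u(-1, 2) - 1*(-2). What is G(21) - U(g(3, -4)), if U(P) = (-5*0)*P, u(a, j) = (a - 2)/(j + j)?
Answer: 13*√21 ≈ 59.573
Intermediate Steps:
u(a, j) = (-2 + a)/(2*j) (u(a, j) = (-2 + a)/((2*j)) = (-2 + a)*(1/(2*j)) = (-2 + a)/(2*j))
g(C, d) = 5/4 (g(C, d) = (½)*(-2 - 1)/2 - 1*(-2) = (½)*(½)*(-3) + 2 = -¾ + 2 = 5/4)
U(P) = 0 (U(P) = 0*P = 0)
G(21) - U(g(3, -4)) = 13*√21 - 1*0 = 13*√21 + 0 = 13*√21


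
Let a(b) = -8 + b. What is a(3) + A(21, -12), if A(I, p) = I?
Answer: 16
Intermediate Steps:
a(3) + A(21, -12) = (-8 + 3) + 21 = -5 + 21 = 16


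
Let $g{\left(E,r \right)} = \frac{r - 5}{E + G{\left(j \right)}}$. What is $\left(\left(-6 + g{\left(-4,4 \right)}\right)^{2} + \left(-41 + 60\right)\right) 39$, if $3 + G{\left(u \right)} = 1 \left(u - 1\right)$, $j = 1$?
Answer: $\frac{101868}{49} \approx 2078.9$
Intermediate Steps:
$G{\left(u \right)} = -4 + u$ ($G{\left(u \right)} = -3 + 1 \left(u - 1\right) = -3 + 1 \left(-1 + u\right) = -3 + \left(-1 + u\right) = -4 + u$)
$g{\left(E,r \right)} = \frac{-5 + r}{-3 + E}$ ($g{\left(E,r \right)} = \frac{r - 5}{E + \left(-4 + 1\right)} = \frac{-5 + r}{E - 3} = \frac{-5 + r}{-3 + E}$)
$\left(\left(-6 + g{\left(-4,4 \right)}\right)^{2} + \left(-41 + 60\right)\right) 39 = \left(\left(-6 + \frac{-5 + 4}{-3 - 4}\right)^{2} + \left(-41 + 60\right)\right) 39 = \left(\left(-6 + \frac{1}{-7} \left(-1\right)\right)^{2} + 19\right) 39 = \left(\left(-6 - - \frac{1}{7}\right)^{2} + 19\right) 39 = \left(\left(-6 + \frac{1}{7}\right)^{2} + 19\right) 39 = \left(\left(- \frac{41}{7}\right)^{2} + 19\right) 39 = \left(\frac{1681}{49} + 19\right) 39 = \frac{2612}{49} \cdot 39 = \frac{101868}{49}$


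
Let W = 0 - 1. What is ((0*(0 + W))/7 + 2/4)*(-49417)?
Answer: -49417/2 ≈ -24709.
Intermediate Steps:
W = -1
((0*(0 + W))/7 + 2/4)*(-49417) = ((0*(0 - 1))/7 + 2/4)*(-49417) = ((0*(-1))*(⅐) + 2*(¼))*(-49417) = (0*(⅐) + ½)*(-49417) = (0 + ½)*(-49417) = (½)*(-49417) = -49417/2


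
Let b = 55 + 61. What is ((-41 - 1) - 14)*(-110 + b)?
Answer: -336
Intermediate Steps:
b = 116
((-41 - 1) - 14)*(-110 + b) = ((-41 - 1) - 14)*(-110 + 116) = (-42 - 14)*6 = -56*6 = -336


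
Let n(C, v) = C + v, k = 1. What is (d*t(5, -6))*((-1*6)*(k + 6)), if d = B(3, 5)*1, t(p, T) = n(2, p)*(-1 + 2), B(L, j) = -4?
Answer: 1176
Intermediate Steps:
t(p, T) = 2 + p (t(p, T) = (2 + p)*(-1 + 2) = (2 + p)*1 = 2 + p)
d = -4 (d = -4*1 = -4)
(d*t(5, -6))*((-1*6)*(k + 6)) = (-4*(2 + 5))*((-1*6)*(1 + 6)) = (-4*7)*(-6*7) = -28*(-42) = 1176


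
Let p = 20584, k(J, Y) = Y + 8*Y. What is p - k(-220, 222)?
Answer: 18586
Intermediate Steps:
k(J, Y) = 9*Y
p - k(-220, 222) = 20584 - 9*222 = 20584 - 1*1998 = 20584 - 1998 = 18586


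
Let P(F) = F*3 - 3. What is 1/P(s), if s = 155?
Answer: 1/462 ≈ 0.0021645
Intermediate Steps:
P(F) = -3 + 3*F (P(F) = 3*F - 3 = -3 + 3*F)
1/P(s) = 1/(-3 + 3*155) = 1/(-3 + 465) = 1/462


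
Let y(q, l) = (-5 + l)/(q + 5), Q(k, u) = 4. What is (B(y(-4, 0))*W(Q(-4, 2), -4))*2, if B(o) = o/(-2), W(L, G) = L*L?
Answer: 80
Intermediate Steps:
y(q, l) = (-5 + l)/(5 + q)
W(L, G) = L**2
B(o) = -o/2 (B(o) = o*(-1/2) = -o/2)
(B(y(-4, 0))*W(Q(-4, 2), -4))*2 = (-(-5 + 0)/(2*(5 - 4))*4**2)*2 = (-(-5)/(2*1)*16)*2 = (-(-5)/2*16)*2 = (-1/2*(-5)*16)*2 = ((5/2)*16)*2 = 40*2 = 80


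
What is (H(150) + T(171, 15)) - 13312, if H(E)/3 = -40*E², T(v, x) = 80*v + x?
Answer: -2699617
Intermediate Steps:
T(v, x) = x + 80*v
H(E) = -120*E² (H(E) = 3*(-40*E²) = -120*E²)
(H(150) + T(171, 15)) - 13312 = (-120*150² + (15 + 80*171)) - 13312 = (-120*22500 + (15 + 13680)) - 13312 = (-2700000 + 13695) - 13312 = -2686305 - 13312 = -2699617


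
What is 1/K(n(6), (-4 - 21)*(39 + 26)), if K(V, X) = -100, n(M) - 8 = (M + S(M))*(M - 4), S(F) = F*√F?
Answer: -1/100 ≈ -0.010000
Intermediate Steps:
S(F) = F^(3/2)
n(M) = 8 + (-4 + M)*(M + M^(3/2)) (n(M) = 8 + (M + M^(3/2))*(M - 4) = 8 + (M + M^(3/2))*(-4 + M) = 8 + (-4 + M)*(M + M^(3/2)))
1/K(n(6), (-4 - 21)*(39 + 26)) = 1/(-100) = -1/100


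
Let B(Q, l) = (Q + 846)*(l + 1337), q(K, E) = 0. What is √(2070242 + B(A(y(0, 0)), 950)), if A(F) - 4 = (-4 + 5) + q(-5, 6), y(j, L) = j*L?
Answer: √4016479 ≈ 2004.1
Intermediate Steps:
y(j, L) = L*j
A(F) = 5 (A(F) = 4 + ((-4 + 5) + 0) = 4 + (1 + 0) = 4 + 1 = 5)
B(Q, l) = (846 + Q)*(1337 + l)
√(2070242 + B(A(y(0, 0)), 950)) = √(2070242 + (1131102 + 846*950 + 1337*5 + 5*950)) = √(2070242 + (1131102 + 803700 + 6685 + 4750)) = √(2070242 + 1946237) = √4016479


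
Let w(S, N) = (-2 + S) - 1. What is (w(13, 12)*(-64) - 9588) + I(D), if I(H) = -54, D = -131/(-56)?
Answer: -10282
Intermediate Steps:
D = 131/56 (D = -131*(-1/56) = 131/56 ≈ 2.3393)
w(S, N) = -3 + S
(w(13, 12)*(-64) - 9588) + I(D) = ((-3 + 13)*(-64) - 9588) - 54 = (10*(-64) - 9588) - 54 = (-640 - 9588) - 54 = -10228 - 54 = -10282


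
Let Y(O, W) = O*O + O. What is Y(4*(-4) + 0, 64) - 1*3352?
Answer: -3112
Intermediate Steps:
Y(O, W) = O + O² (Y(O, W) = O² + O = O + O²)
Y(4*(-4) + 0, 64) - 1*3352 = (4*(-4) + 0)*(1 + (4*(-4) + 0)) - 1*3352 = (-16 + 0)*(1 + (-16 + 0)) - 3352 = -16*(1 - 16) - 3352 = -16*(-15) - 3352 = 240 - 3352 = -3112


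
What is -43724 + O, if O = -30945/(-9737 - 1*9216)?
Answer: -828670027/18953 ≈ -43722.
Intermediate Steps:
O = 30945/18953 (O = -30945/(-9737 - 9216) = -30945/(-18953) = -30945*(-1/18953) = 30945/18953 ≈ 1.6327)
-43724 + O = -43724 + 30945/18953 = -828670027/18953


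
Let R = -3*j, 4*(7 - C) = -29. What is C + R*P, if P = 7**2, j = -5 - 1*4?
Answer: 5349/4 ≈ 1337.3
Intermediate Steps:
j = -9 (j = -5 - 4 = -9)
C = 57/4 (C = 7 - 1/4*(-29) = 7 + 29/4 = 57/4 ≈ 14.250)
R = 27 (R = -3*(-9) = 27)
P = 49
C + R*P = 57/4 + 27*49 = 57/4 + 1323 = 5349/4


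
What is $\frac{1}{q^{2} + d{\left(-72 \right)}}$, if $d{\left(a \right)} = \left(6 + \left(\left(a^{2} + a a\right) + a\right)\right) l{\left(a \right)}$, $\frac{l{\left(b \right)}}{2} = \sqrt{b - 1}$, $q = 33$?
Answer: $\frac{121}{3443499721} - \frac{6868 i \sqrt{73}}{10330499163} \approx 3.5139 \cdot 10^{-8} - 5.6803 \cdot 10^{-6} i$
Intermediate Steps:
$l{\left(b \right)} = 2 \sqrt{-1 + b}$ ($l{\left(b \right)} = 2 \sqrt{b - 1} = 2 \sqrt{-1 + b}$)
$d{\left(a \right)} = 2 \sqrt{-1 + a} \left(6 + a + 2 a^{2}\right)$ ($d{\left(a \right)} = \left(6 + \left(\left(a^{2} + a a\right) + a\right)\right) 2 \sqrt{-1 + a} = \left(6 + \left(\left(a^{2} + a^{2}\right) + a\right)\right) 2 \sqrt{-1 + a} = \left(6 + \left(2 a^{2} + a\right)\right) 2 \sqrt{-1 + a} = \left(6 + \left(a + 2 a^{2}\right)\right) 2 \sqrt{-1 + a} = \left(6 + a + 2 a^{2}\right) 2 \sqrt{-1 + a} = 2 \sqrt{-1 + a} \left(6 + a + 2 a^{2}\right)$)
$\frac{1}{q^{2} + d{\left(-72 \right)}} = \frac{1}{33^{2} + 2 \sqrt{-1 - 72} \left(6 - 72 + 2 \left(-72\right)^{2}\right)} = \frac{1}{1089 + 2 \sqrt{-73} \left(6 - 72 + 2 \cdot 5184\right)} = \frac{1}{1089 + 2 i \sqrt{73} \left(6 - 72 + 10368\right)} = \frac{1}{1089 + 2 i \sqrt{73} \cdot 10302} = \frac{1}{1089 + 20604 i \sqrt{73}}$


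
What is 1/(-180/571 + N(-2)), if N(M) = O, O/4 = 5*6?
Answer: 571/68340 ≈ 0.0083553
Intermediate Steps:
O = 120 (O = 4*(5*6) = 4*30 = 120)
N(M) = 120
1/(-180/571 + N(-2)) = 1/(-180/571 + 120) = 1/(68340/571) = 571/68340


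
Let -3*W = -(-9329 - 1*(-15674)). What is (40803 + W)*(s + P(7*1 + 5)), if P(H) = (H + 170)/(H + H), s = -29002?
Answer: -2488764749/2 ≈ -1.2444e+9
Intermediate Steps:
P(H) = (170 + H)/(2*H) (P(H) = (170 + H)/((2*H)) = (170 + H)*(1/(2*H)) = (170 + H)/(2*H))
W = 2115 (W = -(-1)*(-9329 - 1*(-15674))/3 = -(-1)*(-9329 + 15674)/3 = -(-1)*6345/3 = -⅓*(-6345) = 2115)
(40803 + W)*(s + P(7*1 + 5)) = (40803 + 2115)*(-29002 + (170 + (7*1 + 5))/(2*(7*1 + 5))) = 42918*(-29002 + (170 + (7 + 5))/(2*(7 + 5))) = 42918*(-29002 + (½)*(170 + 12)/12) = 42918*(-29002 + (½)*(1/12)*182) = 42918*(-29002 + 91/12) = 42918*(-347933/12) = -2488764749/2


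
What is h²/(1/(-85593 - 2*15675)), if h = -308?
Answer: -11093680752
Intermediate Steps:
h²/(1/(-85593 - 2*15675)) = (-308)²/(1/(-85593 - 2*15675)) = 94864/(1/(-85593 - 31350)) = 94864/(1/(-116943)) = 94864/(-1/116943) = 94864*(-116943) = -11093680752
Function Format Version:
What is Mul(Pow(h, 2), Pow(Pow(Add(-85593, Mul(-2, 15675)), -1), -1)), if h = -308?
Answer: -11093680752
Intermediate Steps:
Mul(Pow(h, 2), Pow(Pow(Add(-85593, Mul(-2, 15675)), -1), -1)) = Mul(Pow(-308, 2), Pow(Pow(Add(-85593, Mul(-2, 15675)), -1), -1)) = Mul(94864, Pow(Pow(Add(-85593, -31350), -1), -1)) = Mul(94864, Pow(Pow(-116943, -1), -1)) = Mul(94864, Pow(Rational(-1, 116943), -1)) = Mul(94864, -116943) = -11093680752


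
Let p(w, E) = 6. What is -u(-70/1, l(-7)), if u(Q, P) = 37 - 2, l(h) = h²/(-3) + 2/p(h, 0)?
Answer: -35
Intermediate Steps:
l(h) = ⅓ - h²/3 (l(h) = h²/(-3) + 2/6 = h²*(-⅓) + 2*(⅙) = -h²/3 + ⅓ = ⅓ - h²/3)
u(Q, P) = 35
-u(-70/1, l(-7)) = -1*35 = -35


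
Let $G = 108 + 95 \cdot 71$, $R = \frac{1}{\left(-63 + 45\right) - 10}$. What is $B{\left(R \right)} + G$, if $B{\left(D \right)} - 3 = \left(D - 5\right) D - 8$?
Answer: $\frac{5368973}{784} \approx 6848.2$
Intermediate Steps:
$R = - \frac{1}{28}$ ($R = \frac{1}{-18 - 10} = \frac{1}{-28} = - \frac{1}{28} \approx -0.035714$)
$G = 6853$ ($G = 108 + 6745 = 6853$)
$B{\left(D \right)} = -5 + D \left(-5 + D\right)$ ($B{\left(D \right)} = 3 + \left(\left(D - 5\right) D - 8\right) = 3 + \left(\left(-5 + D\right) D - 8\right) = 3 + \left(D \left(-5 + D\right) - 8\right) = 3 + \left(-8 + D \left(-5 + D\right)\right) = -5 + D \left(-5 + D\right)$)
$B{\left(R \right)} + G = \left(-5 + \left(- \frac{1}{28}\right)^{2} - - \frac{5}{28}\right) + 6853 = \left(-5 + \frac{1}{784} + \frac{5}{28}\right) + 6853 = - \frac{3779}{784} + 6853 = \frac{5368973}{784}$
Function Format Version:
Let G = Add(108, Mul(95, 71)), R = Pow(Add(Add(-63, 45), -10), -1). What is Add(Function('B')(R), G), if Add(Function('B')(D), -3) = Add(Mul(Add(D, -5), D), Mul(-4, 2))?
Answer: Rational(5368973, 784) ≈ 6848.2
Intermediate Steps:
R = Rational(-1, 28) (R = Pow(Add(-18, -10), -1) = Pow(-28, -1) = Rational(-1, 28) ≈ -0.035714)
G = 6853 (G = Add(108, 6745) = 6853)
Function('B')(D) = Add(-5, Mul(D, Add(-5, D))) (Function('B')(D) = Add(3, Add(Mul(Add(D, -5), D), Mul(-4, 2))) = Add(3, Add(Mul(Add(-5, D), D), -8)) = Add(3, Add(Mul(D, Add(-5, D)), -8)) = Add(3, Add(-8, Mul(D, Add(-5, D)))) = Add(-5, Mul(D, Add(-5, D))))
Add(Function('B')(R), G) = Add(Add(-5, Pow(Rational(-1, 28), 2), Mul(-5, Rational(-1, 28))), 6853) = Add(Add(-5, Rational(1, 784), Rational(5, 28)), 6853) = Add(Rational(-3779, 784), 6853) = Rational(5368973, 784)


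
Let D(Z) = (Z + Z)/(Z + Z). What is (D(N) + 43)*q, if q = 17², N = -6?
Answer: 12716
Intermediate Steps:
D(Z) = 1 (D(Z) = (2*Z)/((2*Z)) = (2*Z)*(1/(2*Z)) = 1)
q = 289
(D(N) + 43)*q = (1 + 43)*289 = 44*289 = 12716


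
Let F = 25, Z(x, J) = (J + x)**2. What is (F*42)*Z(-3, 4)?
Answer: 1050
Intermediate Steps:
(F*42)*Z(-3, 4) = (25*42)*(4 - 3)**2 = 1050*1**2 = 1050*1 = 1050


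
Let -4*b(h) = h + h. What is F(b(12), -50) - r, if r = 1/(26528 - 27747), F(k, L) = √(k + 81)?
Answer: 1/1219 + 5*√3 ≈ 8.6611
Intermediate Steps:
b(h) = -h/2 (b(h) = -(h + h)/4 = -h/2)
F(k, L) = √(81 + k)
r = -1/1219 (r = 1/(-1219) = -1/1219 ≈ -0.00082034)
F(b(12), -50) - r = √(81 - ½*12) - 1*(-1/1219) = √(81 - 6) + 1/1219 = √75 + 1/1219 = 5*√3 + 1/1219 = 1/1219 + 5*√3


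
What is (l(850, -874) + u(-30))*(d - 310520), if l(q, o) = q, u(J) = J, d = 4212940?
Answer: 3199984400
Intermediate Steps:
(l(850, -874) + u(-30))*(d - 310520) = (850 - 30)*(4212940 - 310520) = 820*3902420 = 3199984400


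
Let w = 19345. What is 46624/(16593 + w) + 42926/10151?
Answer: 1007977406/182403319 ≈ 5.5261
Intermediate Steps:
46624/(16593 + w) + 42926/10151 = 46624/(16593 + 19345) + 42926/10151 = 46624/35938 + 42926*(1/10151) = 46624*(1/35938) + 42926/10151 = 23312/17969 + 42926/10151 = 1007977406/182403319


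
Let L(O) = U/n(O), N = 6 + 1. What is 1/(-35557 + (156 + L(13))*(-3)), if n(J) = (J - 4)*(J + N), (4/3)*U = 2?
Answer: -40/1441001 ≈ -2.7758e-5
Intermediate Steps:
N = 7
U = 3/2 (U = (3/4)*2 = 3/2 ≈ 1.5000)
n(J) = (-4 + J)*(7 + J) (n(J) = (J - 4)*(J + 7) = (-4 + J)*(7 + J))
L(O) = 3/(2*(-28 + O**2 + 3*O))
1/(-35557 + (156 + L(13))*(-3)) = 1/(-35557 + (156 + 3/(2*(-28 + 13**2 + 3*13)))*(-3)) = 1/(-35557 + (156 + 3/(2*(-28 + 169 + 39)))*(-3)) = 1/(-35557 + (156 + (3/2)/180)*(-3)) = 1/(-35557 + (156 + (3/2)*(1/180))*(-3)) = 1/(-35557 + (156 + 1/120)*(-3)) = 1/(-35557 + (18721/120)*(-3)) = 1/(-35557 - 18721/40) = 1/(-1441001/40) = -40/1441001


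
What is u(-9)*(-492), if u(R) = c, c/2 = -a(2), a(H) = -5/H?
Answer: -2460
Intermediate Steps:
c = 5 (c = 2*(-(-5)/2) = 2*(-1*(-5/2)) = 2*(5/2) = 5)
u(R) = 5
u(-9)*(-492) = 5*(-492) = -2460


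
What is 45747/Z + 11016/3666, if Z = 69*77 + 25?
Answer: 2220705/191854 ≈ 11.575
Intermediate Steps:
Z = 5338 (Z = 5313 + 25 = 5338)
45747/Z + 11016/3666 = 45747/5338 + 11016/3666 = 45747*(1/5338) + 11016*(1/3666) = 2691/314 + 1836/611 = 2220705/191854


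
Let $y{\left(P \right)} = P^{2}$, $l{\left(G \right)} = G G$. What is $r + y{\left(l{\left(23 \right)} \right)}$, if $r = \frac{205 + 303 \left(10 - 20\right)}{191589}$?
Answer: $\frac{53614454524}{191589} \approx 2.7984 \cdot 10^{5}$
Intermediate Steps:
$l{\left(G \right)} = G^{2}$
$r = - \frac{2825}{191589}$ ($r = \left(205 + 303 \left(10 - 20\right)\right) \frac{1}{191589} = \left(205 + 303 \left(-10\right)\right) \frac{1}{191589} = \left(205 - 3030\right) \frac{1}{191589} = \left(-2825\right) \frac{1}{191589} = - \frac{2825}{191589} \approx -0.014745$)
$r + y{\left(l{\left(23 \right)} \right)} = - \frac{2825}{191589} + \left(23^{2}\right)^{2} = - \frac{2825}{191589} + 529^{2} = - \frac{2825}{191589} + 279841 = \frac{53614454524}{191589}$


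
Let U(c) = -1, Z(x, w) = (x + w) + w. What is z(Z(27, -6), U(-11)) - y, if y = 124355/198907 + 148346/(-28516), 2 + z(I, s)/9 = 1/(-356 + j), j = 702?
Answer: -3286484770062/245315384519 ≈ -13.397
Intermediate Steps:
Z(x, w) = x + 2*w (Z(x, w) = (w + x) + w = x + 2*w)
z(I, s) = -6219/346 (z(I, s) = -18 + 9/(-356 + 702) = -18 + 9/346 = -6219/346)
y = -12980475321/2836016006 (y = 124355*(1/198907) + 148346*(-1/28516) = 124355/198907 - 74173/14258 = -12980475321/2836016006 ≈ -4.5770)
z(Z(27, -6), U(-11)) - y = -6219/346 - 1*(-12980475321/2836016006) = -6219/346 + 12980475321/2836016006 = -3286484770062/245315384519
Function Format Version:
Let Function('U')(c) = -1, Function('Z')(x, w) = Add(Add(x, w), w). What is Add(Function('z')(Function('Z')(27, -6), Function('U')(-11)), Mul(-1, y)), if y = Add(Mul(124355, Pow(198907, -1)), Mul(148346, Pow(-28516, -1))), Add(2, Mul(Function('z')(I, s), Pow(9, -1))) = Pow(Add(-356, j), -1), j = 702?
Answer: Rational(-3286484770062, 245315384519) ≈ -13.397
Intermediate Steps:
Function('Z')(x, w) = Add(x, Mul(2, w)) (Function('Z')(x, w) = Add(Add(w, x), w) = Add(x, Mul(2, w)))
Function('z')(I, s) = Rational(-6219, 346) (Function('z')(I, s) = Add(-18, Mul(9, Pow(Add(-356, 702), -1))) = Add(-18, Mul(9, Pow(346, -1))) = Add(-18, Mul(9, Rational(1, 346))) = Add(-18, Rational(9, 346)) = Rational(-6219, 346))
y = Rational(-12980475321, 2836016006) (y = Add(Mul(124355, Rational(1, 198907)), Mul(148346, Rational(-1, 28516))) = Add(Rational(124355, 198907), Rational(-74173, 14258)) = Rational(-12980475321, 2836016006) ≈ -4.5770)
Add(Function('z')(Function('Z')(27, -6), Function('U')(-11)), Mul(-1, y)) = Add(Rational(-6219, 346), Mul(-1, Rational(-12980475321, 2836016006))) = Add(Rational(-6219, 346), Rational(12980475321, 2836016006)) = Rational(-3286484770062, 245315384519)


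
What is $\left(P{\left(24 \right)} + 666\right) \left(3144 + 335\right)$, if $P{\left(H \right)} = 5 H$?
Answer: $2734494$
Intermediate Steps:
$\left(P{\left(24 \right)} + 666\right) \left(3144 + 335\right) = \left(5 \cdot 24 + 666\right) \left(3144 + 335\right) = \left(120 + 666\right) 3479 = 786 \cdot 3479 = 2734494$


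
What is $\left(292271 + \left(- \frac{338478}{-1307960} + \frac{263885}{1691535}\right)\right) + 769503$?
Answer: $\frac{234913354766480473}{221246011860} \approx 1.0618 \cdot 10^{6}$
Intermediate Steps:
$\left(292271 + \left(- \frac{338478}{-1307960} + \frac{263885}{1691535}\right)\right) + 769503 = \left(292271 + \left(\left(-338478\right) \left(- \frac{1}{1307960}\right) + 263885 \cdot \frac{1}{1691535}\right)\right) + 769503 = \left(292271 + \left(\frac{169239}{653980} + \frac{52777}{338307}\right)\right) + 769503 = \left(292271 + \frac{91769840833}{221246011860}\right) + 769503 = \frac{64663884902174893}{221246011860} + 769503 = \frac{234913354766480473}{221246011860}$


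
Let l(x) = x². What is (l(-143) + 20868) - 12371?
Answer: 28946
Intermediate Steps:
(l(-143) + 20868) - 12371 = ((-143)² + 20868) - 12371 = (20449 + 20868) - 12371 = 41317 - 12371 = 28946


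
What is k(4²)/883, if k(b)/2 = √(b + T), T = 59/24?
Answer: √2658/5298 ≈ 0.0097312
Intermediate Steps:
T = 59/24 (T = 59*(1/24) = 59/24 ≈ 2.4583)
k(b) = 2*√(59/24 + b) (k(b) = 2*√(b + 59/24) = 2*√(59/24 + b))
k(4²)/883 = (√(354 + 144*4²)/6)/883 = (√(354 + 144*16)/6)*(1/883) = (√(354 + 2304)/6)*(1/883) = (√2658/6)*(1/883) = √2658/5298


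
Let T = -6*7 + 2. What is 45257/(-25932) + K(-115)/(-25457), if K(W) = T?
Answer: -1151070169/660150924 ≈ -1.7436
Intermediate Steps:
T = -40 (T = -42 + 2 = -40)
K(W) = -40
45257/(-25932) + K(-115)/(-25457) = 45257/(-25932) - 40/(-25457) = 45257*(-1/25932) - 40*(-1/25457) = -45257/25932 + 40/25457 = -1151070169/660150924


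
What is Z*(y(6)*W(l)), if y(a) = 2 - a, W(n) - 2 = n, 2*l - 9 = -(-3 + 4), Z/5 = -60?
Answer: 7200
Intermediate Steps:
Z = -300 (Z = 5*(-60) = -300)
l = 4 (l = 9/2 + (-(-3 + 4))/2 = 9/2 + (-1*1)/2 = 9/2 + (½)*(-1) = 9/2 - ½ = 4)
W(n) = 2 + n
Z*(y(6)*W(l)) = -300*(2 - 1*6)*(2 + 4) = -300*(2 - 6)*6 = -(-1200)*6 = -300*(-24) = 7200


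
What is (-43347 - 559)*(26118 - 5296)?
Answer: -914210732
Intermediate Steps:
(-43347 - 559)*(26118 - 5296) = -43906*20822 = -914210732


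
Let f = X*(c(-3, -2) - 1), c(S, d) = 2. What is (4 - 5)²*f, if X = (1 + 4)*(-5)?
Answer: -25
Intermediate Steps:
X = -25 (X = 5*(-5) = -25)
f = -25 (f = -25*(2 - 1) = -25*1 = -25)
(4 - 5)²*f = (4 - 5)²*(-25) = (-1)²*(-25) = 1*(-25) = -25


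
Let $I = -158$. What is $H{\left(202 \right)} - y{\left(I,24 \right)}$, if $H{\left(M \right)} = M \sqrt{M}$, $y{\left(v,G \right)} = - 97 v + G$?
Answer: $-15350 + 202 \sqrt{202} \approx -12479.0$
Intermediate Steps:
$y{\left(v,G \right)} = G - 97 v$
$H{\left(M \right)} = M^{\frac{3}{2}}$
$H{\left(202 \right)} - y{\left(I,24 \right)} = 202^{\frac{3}{2}} - \left(24 - -15326\right) = 202 \sqrt{202} - \left(24 + 15326\right) = 202 \sqrt{202} - 15350 = -15350 + 202 \sqrt{202}$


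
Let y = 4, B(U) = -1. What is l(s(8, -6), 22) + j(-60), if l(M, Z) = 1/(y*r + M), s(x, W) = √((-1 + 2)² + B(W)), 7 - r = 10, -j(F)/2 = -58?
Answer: 1391/12 ≈ 115.92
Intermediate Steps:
j(F) = 116 (j(F) = -2*(-58) = 116)
r = -3 (r = 7 - 1*10 = 7 - 10 = -3)
s(x, W) = 0 (s(x, W) = √((-1 + 2)² - 1) = √(1² - 1) = √(1 - 1) = √0 = 0)
l(M, Z) = 1/(-12 + M) (l(M, Z) = 1/(4*(-3) + M) = 1/(-12 + M))
l(s(8, -6), 22) + j(-60) = 1/(-12 + 0) + 116 = 1/(-12) + 116 = -1/12 + 116 = 1391/12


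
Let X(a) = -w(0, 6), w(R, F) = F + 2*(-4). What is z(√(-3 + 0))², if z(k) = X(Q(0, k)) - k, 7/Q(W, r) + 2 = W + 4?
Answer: (2 - I*√3)² ≈ 1.0 - 6.9282*I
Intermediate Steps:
Q(W, r) = 7/(2 + W) (Q(W, r) = 7/(-2 + (W + 4)) = 7/(-2 + (4 + W)) = 7/(2 + W))
w(R, F) = -8 + F (w(R, F) = F - 8 = -8 + F)
X(a) = 2 (X(a) = -(-8 + 6) = -1*(-2) = 2)
z(k) = 2 - k
z(√(-3 + 0))² = (2 - √(-3 + 0))² = (2 - √(-3))² = (2 - I*√3)²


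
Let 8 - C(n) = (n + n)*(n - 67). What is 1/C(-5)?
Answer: -1/712 ≈ -0.0014045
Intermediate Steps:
C(n) = 8 - 2*n*(-67 + n) (C(n) = 8 - (n + n)*(n - 67) = 8 - 2*n*(-67 + n))
1/C(-5) = 1/(8 - 2*(-5)**2 + 134*(-5)) = 1/(8 - 2*25 - 670) = 1/(8 - 50 - 670) = 1/(-712) = -1/712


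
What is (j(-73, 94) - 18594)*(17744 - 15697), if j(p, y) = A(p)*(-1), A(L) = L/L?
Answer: -38063965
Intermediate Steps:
A(L) = 1
j(p, y) = -1 (j(p, y) = 1*(-1) = -1)
(j(-73, 94) - 18594)*(17744 - 15697) = (-1 - 18594)*(17744 - 15697) = -18595*2047 = -38063965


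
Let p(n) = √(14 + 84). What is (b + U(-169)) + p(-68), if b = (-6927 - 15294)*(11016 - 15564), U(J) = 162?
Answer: 101061270 + 7*√2 ≈ 1.0106e+8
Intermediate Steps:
p(n) = 7*√2 (p(n) = √98 = 7*√2)
b = 101061108 (b = -22221*(-4548) = 101061108)
(b + U(-169)) + p(-68) = (101061108 + 162) + 7*√2 = 101061270 + 7*√2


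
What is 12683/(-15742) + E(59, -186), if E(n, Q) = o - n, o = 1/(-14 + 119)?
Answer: -98837663/1652910 ≈ -59.796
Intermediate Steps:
o = 1/105 ≈ 0.0095238
E(n, Q) = 1/105 - n
12683/(-15742) + E(59, -186) = 12683/(-15742) + (1/105 - 1*59) = 12683*(-1/15742) + (1/105 - 59) = -12683/15742 - 6194/105 = -98837663/1652910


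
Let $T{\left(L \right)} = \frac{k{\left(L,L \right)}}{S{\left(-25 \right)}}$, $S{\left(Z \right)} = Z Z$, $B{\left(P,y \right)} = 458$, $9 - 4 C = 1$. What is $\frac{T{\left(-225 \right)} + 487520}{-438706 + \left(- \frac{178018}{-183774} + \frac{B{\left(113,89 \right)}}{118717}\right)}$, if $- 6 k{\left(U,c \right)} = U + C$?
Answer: $- \frac{6647670558671407439}{5982044099269343750} \approx -1.1113$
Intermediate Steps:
$C = 2$ ($C = \frac{9}{4} - \frac{1}{4} = 2$)
$S{\left(Z \right)} = Z^{2}$
$k{\left(U,c \right)} = - \frac{1}{3} - \frac{U}{6}$ ($k{\left(U,c \right)} = - \frac{U + 2}{6} = - \frac{2 + U}{6} = - \frac{1}{3} - \frac{U}{6}$)
$T{\left(L \right)} = - \frac{1}{1875} - \frac{L}{3750}$ ($T{\left(L \right)} = \frac{- \frac{1}{3} - \frac{L}{6}}{\left(-25\right)^{2}} = \frac{- \frac{1}{3} - \frac{L}{6}}{625} = \left(- \frac{1}{3} - \frac{L}{6}\right) \frac{1}{625} = - \frac{1}{1875} - \frac{L}{3750}$)
$\frac{T{\left(-225 \right)} + 487520}{-438706 + \left(- \frac{178018}{-183774} + \frac{B{\left(113,89 \right)}}{118717}\right)} = \frac{\left(- \frac{1}{1875} - - \frac{3}{50}\right) + 487520}{-438706 + \left(- \frac{178018}{-183774} + \frac{458}{118717}\right)} = \frac{\left(- \frac{1}{1875} + \frac{3}{50}\right) + 487520}{-438706 + \left(\left(-178018\right) \left(- \frac{1}{183774}\right) + 458 \cdot \frac{1}{118717}\right)} = \frac{\frac{223}{3750} + 487520}{-438706 + \left(\frac{89009}{91887} + \frac{458}{118717}\right)} = \frac{1828200223}{3750 \left(-438706 + \frac{10608965699}{10908548979}\right)} = \frac{1828200223}{3750 \left(- \frac{4785635279415475}{10908548979}\right)} = \frac{1828200223}{3750} \left(- \frac{10908548979}{4785635279415475}\right) = - \frac{6647670558671407439}{5982044099269343750}$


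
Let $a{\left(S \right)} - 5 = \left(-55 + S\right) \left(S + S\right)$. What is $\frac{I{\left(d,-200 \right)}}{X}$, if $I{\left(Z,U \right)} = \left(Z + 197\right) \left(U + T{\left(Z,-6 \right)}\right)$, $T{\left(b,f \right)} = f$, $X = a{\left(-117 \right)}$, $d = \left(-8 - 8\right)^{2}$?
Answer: $- \frac{93318}{40253} \approx -2.3183$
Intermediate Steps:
$d = 256$ ($d = \left(-16\right)^{2} = 256$)
$a{\left(S \right)} = 5 + 2 S \left(-55 + S\right)$ ($a{\left(S \right)} = 5 + \left(-55 + S\right) \left(S + S\right) = 5 + \left(-55 + S\right) 2 S = 5 + 2 S \left(-55 + S\right)$)
$X = 40253$ ($X = 5 - -12870 + 2 \left(-117\right)^{2} = 5 + 12870 + 2 \cdot 13689 = 5 + 12870 + 27378 = 40253$)
$I{\left(Z,U \right)} = \left(-6 + U\right) \left(197 + Z\right)$ ($I{\left(Z,U \right)} = \left(Z + 197\right) \left(U - 6\right) = \left(197 + Z\right) \left(-6 + U\right) = \left(-6 + U\right) \left(197 + Z\right)$)
$\frac{I{\left(d,-200 \right)}}{X} = \frac{-1182 - 1536 + 197 \left(-200\right) - 51200}{40253} = \left(-1182 - 1536 - 39400 - 51200\right) \frac{1}{40253} = \left(-93318\right) \frac{1}{40253} = - \frac{93318}{40253}$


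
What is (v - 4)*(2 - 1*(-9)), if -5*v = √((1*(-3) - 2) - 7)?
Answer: -44 - 22*I*√3/5 ≈ -44.0 - 7.621*I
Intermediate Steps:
v = -2*I*√3/5 (v = -√((1*(-3) - 2) - 7)/5 = -√((-3 - 2) - 7)/5 = -√(-5 - 7)/5 = -2*I*√3/5 ≈ -0.69282*I)
(v - 4)*(2 - 1*(-9)) = (-2*I*√3/5 - 4)*(2 - 1*(-9)) = (-4 - 2*I*√3/5)*(2 + 9) = (-4 - 2*I*√3/5)*11 = -44 - 22*I*√3/5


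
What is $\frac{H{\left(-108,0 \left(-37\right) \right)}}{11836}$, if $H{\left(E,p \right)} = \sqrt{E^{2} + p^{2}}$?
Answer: $\frac{27}{2959} \approx 0.0091247$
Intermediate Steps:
$\frac{H{\left(-108,0 \left(-37\right) \right)}}{11836} = \frac{\sqrt{\left(-108\right)^{2} + \left(0 \left(-37\right)\right)^{2}}}{11836} = \sqrt{11664 + 0^{2}} \cdot \frac{1}{11836} = \sqrt{11664 + 0} \cdot \frac{1}{11836} = \sqrt{11664} \cdot \frac{1}{11836} = 108 \cdot \frac{1}{11836} = \frac{27}{2959}$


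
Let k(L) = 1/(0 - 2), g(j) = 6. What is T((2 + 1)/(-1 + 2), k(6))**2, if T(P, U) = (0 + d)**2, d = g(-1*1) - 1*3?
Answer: 81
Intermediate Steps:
k(L) = -1/2 (k(L) = 1/(-2) = -1/2)
d = 3 (d = 6 - 1*3 = 6 - 3 = 3)
T(P, U) = 9 (T(P, U) = (0 + 3)**2 = 3**2 = 9)
T((2 + 1)/(-1 + 2), k(6))**2 = 9**2 = 81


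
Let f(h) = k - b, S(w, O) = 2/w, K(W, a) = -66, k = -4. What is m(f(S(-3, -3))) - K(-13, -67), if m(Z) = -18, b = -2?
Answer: 48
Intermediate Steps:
f(h) = -2 (f(h) = -4 - 1*(-2) = -4 + 2 = -2)
m(f(S(-3, -3))) - K(-13, -67) = -18 - 1*(-66) = -18 + 66 = 48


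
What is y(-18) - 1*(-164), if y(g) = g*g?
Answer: 488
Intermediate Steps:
y(g) = g²
y(-18) - 1*(-164) = (-18)² - 1*(-164) = 324 + 164 = 488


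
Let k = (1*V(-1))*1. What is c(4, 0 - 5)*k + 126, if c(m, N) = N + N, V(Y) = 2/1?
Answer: 106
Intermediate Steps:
V(Y) = 2 (V(Y) = 2*1 = 2)
k = 2 (k = (1*2)*1 = 2*1 = 2)
c(m, N) = 2*N
c(4, 0 - 5)*k + 126 = (2*(0 - 5))*2 + 126 = (2*(-5))*2 + 126 = -10*2 + 126 = -20 + 126 = 106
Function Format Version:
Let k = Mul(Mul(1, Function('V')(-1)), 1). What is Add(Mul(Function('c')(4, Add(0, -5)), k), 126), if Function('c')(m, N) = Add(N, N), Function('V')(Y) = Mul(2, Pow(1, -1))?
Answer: 106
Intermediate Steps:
Function('V')(Y) = 2 (Function('V')(Y) = Mul(2, 1) = 2)
k = 2 (k = Mul(Mul(1, 2), 1) = Mul(2, 1) = 2)
Function('c')(m, N) = Mul(2, N)
Add(Mul(Function('c')(4, Add(0, -5)), k), 126) = Add(Mul(Mul(2, Add(0, -5)), 2), 126) = Add(Mul(Mul(2, -5), 2), 126) = Add(Mul(-10, 2), 126) = Add(-20, 126) = 106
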